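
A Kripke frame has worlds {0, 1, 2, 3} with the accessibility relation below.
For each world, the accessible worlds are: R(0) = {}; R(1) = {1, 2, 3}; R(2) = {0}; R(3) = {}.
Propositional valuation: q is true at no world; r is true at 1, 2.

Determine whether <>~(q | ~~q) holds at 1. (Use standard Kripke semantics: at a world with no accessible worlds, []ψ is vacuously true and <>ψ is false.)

At 1: <>~(q | ~~q) requires ~(q | ~~q) at some successor in {1, 2, 3}.
  ~(q | ~~q) holds at 1, so <>~(q | ~~q) is true at 1.

Yes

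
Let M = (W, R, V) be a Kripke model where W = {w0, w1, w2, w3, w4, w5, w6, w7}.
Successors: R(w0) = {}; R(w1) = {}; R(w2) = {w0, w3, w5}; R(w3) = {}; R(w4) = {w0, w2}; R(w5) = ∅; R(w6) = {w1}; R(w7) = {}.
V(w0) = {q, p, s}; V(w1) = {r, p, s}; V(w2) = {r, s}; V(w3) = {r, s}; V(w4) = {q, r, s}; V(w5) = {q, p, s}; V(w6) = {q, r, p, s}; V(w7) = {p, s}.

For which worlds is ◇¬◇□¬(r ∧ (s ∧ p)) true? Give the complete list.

w2, w4, w6

Let φ = ◇¬◇□¬(r ∧ (s ∧ p)). Evaluate φ at each world:
  w0 (successors ∅): φ is false.
  w1 (successors ∅): φ is false.
  w2 (successors {w0, w3, w5}): φ is true.
  w3 (successors ∅): φ is false.
  w4 (successors {w0, w2}): φ is true.
  w5 (successors ∅): φ is false.
  w6 (successors {w1}): φ is true.
  w7 (successors ∅): φ is false.
For instance, at w2:
  At w2: ◇¬◇□¬(r ∧ (s ∧ p)) requires ¬◇□¬(r ∧ (s ∧ p)) at some successor in {w0, w3, w5}.
    ¬◇□¬(r ∧ (s ∧ p)) holds at w0, so ◇¬◇□¬(r ∧ (s ∧ p)) is true at w2.
      At w0: ◇□¬(r ∧ (s ∧ p)) is false, so ¬◇□¬(r ∧ (s ∧ p)) is true.
Satisfying worlds: {w2, w4, w6}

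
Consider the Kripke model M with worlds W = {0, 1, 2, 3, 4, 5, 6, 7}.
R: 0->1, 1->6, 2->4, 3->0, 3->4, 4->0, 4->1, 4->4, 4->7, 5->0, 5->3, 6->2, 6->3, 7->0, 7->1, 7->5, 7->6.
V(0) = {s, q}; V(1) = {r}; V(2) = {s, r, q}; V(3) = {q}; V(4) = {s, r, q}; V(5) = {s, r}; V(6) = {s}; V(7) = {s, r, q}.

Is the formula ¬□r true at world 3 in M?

Yes

At 3: □r is false, so ¬□r is true.
  At 3: □r requires r at every successor {0, 4}.
    r fails at 0, so □r is false at 3.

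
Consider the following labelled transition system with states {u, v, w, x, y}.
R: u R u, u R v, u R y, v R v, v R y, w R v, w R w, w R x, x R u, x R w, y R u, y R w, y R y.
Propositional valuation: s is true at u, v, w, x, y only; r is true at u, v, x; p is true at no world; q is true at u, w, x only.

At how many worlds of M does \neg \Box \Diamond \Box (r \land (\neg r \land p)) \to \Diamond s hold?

Let φ = \neg \Box \Diamond \Box (r \land (\neg r \land p)) \to \Diamond s. Evaluate φ at each world:
  u (successors {u, v, y}): φ is true.
  v (successors {v, y}): φ is true.
  w (successors {v, w, x}): φ is true.
  x (successors {u, w}): φ is true.
  y (successors {u, w, y}): φ is true.
For instance, at x:
  At x: \neg \Box \Diamond \Box (r \land (\neg r \land p)) is true, \Diamond s is true, so \neg \Box \Diamond \Box (r \land (\neg r \land p)) \to \Diamond s is true.
    At x: \Box \Diamond \Box (r \land (\neg r \land p)) is false, so \neg \Box \Diamond \Box (r \land (\neg r \land p)) is true.
      At x: \Box \Diamond \Box (r \land (\neg r \land p)) requires \Diamond \Box (r \land (\neg r \land p)) at every successor {u, w}.
        \Diamond \Box (r \land (\neg r \land p)) fails at u, so \Box \Diamond \Box (r \land (\neg r \land p)) is false at x.
    At x: \Diamond s requires s at some successor in {u, w}.
      s holds at u, so \Diamond s is true at x.
Satisfying worlds: {u, v, w, x, y}

5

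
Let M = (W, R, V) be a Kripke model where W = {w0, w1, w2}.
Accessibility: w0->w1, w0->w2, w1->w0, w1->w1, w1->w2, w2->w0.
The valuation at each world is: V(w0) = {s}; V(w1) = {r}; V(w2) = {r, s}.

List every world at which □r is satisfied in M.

Let φ = □r. Evaluate φ at each world:
  w0 (successors {w1, w2}): φ is true.
  w1 (successors {w0, w1, w2}): φ is false.
  w2 (successors {w0}): φ is false.
For instance, at w0:
  At w0: □r requires r at every successor {w1, w2}.
    At w1: r is true.
    At w2: r is true.
  So □r is true at w0.
Satisfying worlds: {w0}

w0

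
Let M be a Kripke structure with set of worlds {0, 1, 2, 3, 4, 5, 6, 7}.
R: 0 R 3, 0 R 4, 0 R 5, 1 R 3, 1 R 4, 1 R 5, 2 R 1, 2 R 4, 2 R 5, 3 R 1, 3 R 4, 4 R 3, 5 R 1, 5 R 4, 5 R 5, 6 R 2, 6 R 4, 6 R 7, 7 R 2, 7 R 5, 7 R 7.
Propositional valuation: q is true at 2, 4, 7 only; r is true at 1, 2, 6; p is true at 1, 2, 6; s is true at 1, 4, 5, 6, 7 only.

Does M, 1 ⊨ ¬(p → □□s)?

Yes

At 1: p → □□s is false, so ¬(p → □□s) is true.
  At 1: p is true, □□s is false, so p → □□s is false.
    At 1: □□s requires □s at every successor {3, 4, 5}.
      □s fails at 4, so □□s is false at 1.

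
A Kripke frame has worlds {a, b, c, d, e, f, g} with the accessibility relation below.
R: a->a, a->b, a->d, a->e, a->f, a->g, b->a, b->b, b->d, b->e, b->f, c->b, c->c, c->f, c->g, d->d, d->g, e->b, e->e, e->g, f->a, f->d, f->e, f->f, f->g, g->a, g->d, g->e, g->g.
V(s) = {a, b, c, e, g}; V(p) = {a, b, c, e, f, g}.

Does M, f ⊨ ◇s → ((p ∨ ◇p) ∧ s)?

Recall that ◇ψ holds at a world iff ψ holds at some accessible world.
At f: ◇s is true, (p ∨ ◇p) ∧ s is false, so ◇s → ((p ∨ ◇p) ∧ s) is false.
  At f: ◇s requires s at some successor in {a, d, e, f, g}.
    s holds at a, so ◇s is true at f.
  At f: p ∨ ◇p is true, s is false, so (p ∨ ◇p) ∧ s is false.
    At f: p is true, ◇p is true, so p ∨ ◇p is true.
      At f: ◇p requires p at some successor in {a, d, e, f, g}.
        p holds at a, so ◇p is true at f.

No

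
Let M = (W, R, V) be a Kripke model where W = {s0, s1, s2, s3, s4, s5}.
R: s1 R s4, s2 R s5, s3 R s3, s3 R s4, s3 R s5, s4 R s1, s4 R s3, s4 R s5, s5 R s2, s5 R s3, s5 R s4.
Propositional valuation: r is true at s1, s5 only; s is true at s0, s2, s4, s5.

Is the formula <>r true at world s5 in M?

No

At s5: <>r requires r at some successor in {s2, s3, s4}.
  At s2: r is false.
  At s3: r is false.
  At s4: r is false.
So <>r is false at s5.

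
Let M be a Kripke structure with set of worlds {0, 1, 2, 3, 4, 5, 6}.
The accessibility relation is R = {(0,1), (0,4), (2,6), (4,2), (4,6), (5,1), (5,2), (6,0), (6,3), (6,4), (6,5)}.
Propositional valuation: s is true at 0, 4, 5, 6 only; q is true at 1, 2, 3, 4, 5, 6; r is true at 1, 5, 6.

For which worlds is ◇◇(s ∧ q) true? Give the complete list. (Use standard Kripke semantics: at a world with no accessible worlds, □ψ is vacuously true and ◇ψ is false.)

0, 2, 4, 5, 6

Let φ = ◇◇(s ∧ q). Evaluate φ at each world:
  0 (successors {1, 4}): φ is true.
  1 (successors ∅): φ is false.
  2 (successors {6}): φ is true.
  3 (successors ∅): φ is false.
  4 (successors {2, 6}): φ is true.
  5 (successors {1, 2}): φ is true.
  6 (successors {0, 3, 4, 5}): φ is true.
For instance, at 6:
  At 6: ◇◇(s ∧ q) requires ◇(s ∧ q) at some successor in {0, 3, 4, 5}.
    ◇(s ∧ q) holds at 0, so ◇◇(s ∧ q) is true at 6.
      At 0: ◇(s ∧ q) requires s ∧ q at some successor in {1, 4}.
        s ∧ q holds at 4, so ◇(s ∧ q) is true at 0.
Satisfying worlds: {0, 2, 4, 5, 6}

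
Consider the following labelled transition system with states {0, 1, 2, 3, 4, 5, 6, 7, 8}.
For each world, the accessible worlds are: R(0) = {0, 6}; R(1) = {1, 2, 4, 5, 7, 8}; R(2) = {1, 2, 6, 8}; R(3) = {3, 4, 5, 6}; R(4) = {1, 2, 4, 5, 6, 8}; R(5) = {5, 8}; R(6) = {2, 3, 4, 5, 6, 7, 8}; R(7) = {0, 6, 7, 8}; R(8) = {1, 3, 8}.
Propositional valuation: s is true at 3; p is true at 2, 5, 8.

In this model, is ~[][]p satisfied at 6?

Yes

Recall that []ψ holds at a world iff ψ holds at every accessible world, and <>ψ holds iff ψ holds at some accessible world.
At 6: [][]p is false, so ~[][]p is true.
  At 6: [][]p requires []p at every successor {2, 3, 4, 5, 6, 7, 8}.
    []p fails at 2, so [][]p is false at 6.
      At 2: []p requires p at every successor {1, 2, 6, 8}.
        p fails at 1, so []p is false at 2.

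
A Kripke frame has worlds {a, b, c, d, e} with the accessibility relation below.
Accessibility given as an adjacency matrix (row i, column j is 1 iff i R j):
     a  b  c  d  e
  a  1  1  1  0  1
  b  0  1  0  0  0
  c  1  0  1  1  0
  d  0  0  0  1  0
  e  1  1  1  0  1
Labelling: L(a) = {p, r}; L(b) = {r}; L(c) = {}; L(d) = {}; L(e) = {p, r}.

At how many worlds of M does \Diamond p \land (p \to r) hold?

Let φ = \Diamond p \land (p \to r). Evaluate φ at each world:
  a (successors {a, b, c, e}): φ is true.
  b (successors {b}): φ is false.
  c (successors {a, c, d}): φ is true.
  d (successors {d}): φ is false.
  e (successors {a, b, c, e}): φ is true.
For instance, at e:
  At e: \Diamond p is true, p \to r is true, so \Diamond p \land (p \to r) is true.
    At e: \Diamond p requires p at some successor in {a, b, c, e}.
      p holds at a, so \Diamond p is true at e.
Satisfying worlds: {a, c, e}

3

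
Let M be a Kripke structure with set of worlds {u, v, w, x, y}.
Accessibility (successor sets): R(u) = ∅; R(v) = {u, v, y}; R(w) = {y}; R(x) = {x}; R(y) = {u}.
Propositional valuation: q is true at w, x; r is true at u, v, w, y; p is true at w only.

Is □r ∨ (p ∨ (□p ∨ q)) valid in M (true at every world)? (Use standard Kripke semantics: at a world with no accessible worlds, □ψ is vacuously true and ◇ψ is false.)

Let φ = □r ∨ (p ∨ (□p ∨ q)). Evaluate φ at each world:
  u (successors ∅): φ is true.
  v (successors {u, v, y}): φ is true.
  w (successors {y}): φ is true.
  x (successors {x}): φ is true.
  y (successors {u}): φ is true.
For instance, at y:
  At y: □r is true, p ∨ (□p ∨ q) is false, so □r ∨ (p ∨ (□p ∨ q)) is true.
    At y: □r requires r at every successor {u}.
      At u: r is true.
    So □r is true at y.
    At y: p is false, □p ∨ q is false, so p ∨ (□p ∨ q) is false.
      At y: □p is false, q is false, so □p ∨ q is false.

Yes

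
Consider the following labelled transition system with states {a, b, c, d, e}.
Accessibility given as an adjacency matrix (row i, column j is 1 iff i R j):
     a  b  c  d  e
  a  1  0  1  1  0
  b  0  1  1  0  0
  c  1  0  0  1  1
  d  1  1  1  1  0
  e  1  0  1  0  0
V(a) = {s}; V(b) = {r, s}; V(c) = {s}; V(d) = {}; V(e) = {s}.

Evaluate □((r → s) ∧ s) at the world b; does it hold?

Recall that □ψ holds at a world iff ψ holds at every accessible world, and ◇ψ holds iff ψ holds at some accessible world.
At b: □((r → s) ∧ s) requires (r → s) ∧ s at every successor {b, c}.
  At b: (r → s) ∧ s is true.
  At c: (r → s) ∧ s is true.
So □((r → s) ∧ s) is true at b.

Yes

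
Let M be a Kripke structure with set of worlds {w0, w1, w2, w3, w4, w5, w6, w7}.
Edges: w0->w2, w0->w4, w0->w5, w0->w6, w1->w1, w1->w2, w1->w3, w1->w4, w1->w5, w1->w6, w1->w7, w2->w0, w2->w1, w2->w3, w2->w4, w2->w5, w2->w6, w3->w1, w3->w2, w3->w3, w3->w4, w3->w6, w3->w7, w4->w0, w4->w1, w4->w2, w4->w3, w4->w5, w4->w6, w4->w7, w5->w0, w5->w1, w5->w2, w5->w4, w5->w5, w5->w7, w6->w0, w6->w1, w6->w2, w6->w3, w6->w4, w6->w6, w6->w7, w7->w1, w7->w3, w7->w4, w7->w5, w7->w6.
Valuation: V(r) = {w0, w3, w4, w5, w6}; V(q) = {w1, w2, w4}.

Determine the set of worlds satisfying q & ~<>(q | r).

none

Recall that <>ψ holds at a world iff ψ holds at some accessible world.
Let φ = q & ~<>(q | r). Evaluate φ at each world:
  w0 (successors {w2, w4, w5, w6}): φ is false.
  w1 (successors {w1, w2, w3, w4, w5, w6, w7}): φ is false.
  w2 (successors {w0, w1, w3, w4, w5, w6}): φ is false.
  w3 (successors {w1, w2, w3, w4, w6, w7}): φ is false.
  w4 (successors {w0, w1, w2, w3, w5, w6, w7}): φ is false.
  w5 (successors {w0, w1, w2, w4, w5, w7}): φ is false.
  w6 (successors {w0, w1, w2, w3, w4, w6, w7}): φ is false.
  w7 (successors {w1, w3, w4, w5, w6}): φ is false.
For instance, at w1:
  At w1: q is true, ~<>(q | r) is false, so q & ~<>(q | r) is false.
    At w1: <>(q | r) is true, so ~<>(q | r) is false.
      At w1: <>(q | r) requires q | r at some successor in {w1, w2, w3, w4, w5, w6, w7}.
        q | r holds at w1, so <>(q | r) is true at w1.
Satisfying worlds: none.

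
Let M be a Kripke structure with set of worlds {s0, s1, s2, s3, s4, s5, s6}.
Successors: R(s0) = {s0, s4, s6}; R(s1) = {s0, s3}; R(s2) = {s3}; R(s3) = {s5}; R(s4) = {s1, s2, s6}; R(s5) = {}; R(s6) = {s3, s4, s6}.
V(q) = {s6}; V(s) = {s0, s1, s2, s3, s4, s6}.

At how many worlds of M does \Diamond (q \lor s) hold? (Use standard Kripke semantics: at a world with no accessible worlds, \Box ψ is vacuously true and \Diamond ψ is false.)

Let φ = \Diamond (q \lor s). Evaluate φ at each world:
  s0 (successors {s0, s4, s6}): φ is true.
  s1 (successors {s0, s3}): φ is true.
  s2 (successors {s3}): φ is true.
  s3 (successors {s5}): φ is false.
  s4 (successors {s1, s2, s6}): φ is true.
  s5 (successors ∅): φ is false.
  s6 (successors {s3, s4, s6}): φ is true.
For instance, at s2:
  At s2: \Diamond (q \lor s) requires q \lor s at some successor in {s3}.
    q \lor s holds at s3, so \Diamond (q \lor s) is true at s2.
Satisfying worlds: {s0, s1, s2, s4, s6}

5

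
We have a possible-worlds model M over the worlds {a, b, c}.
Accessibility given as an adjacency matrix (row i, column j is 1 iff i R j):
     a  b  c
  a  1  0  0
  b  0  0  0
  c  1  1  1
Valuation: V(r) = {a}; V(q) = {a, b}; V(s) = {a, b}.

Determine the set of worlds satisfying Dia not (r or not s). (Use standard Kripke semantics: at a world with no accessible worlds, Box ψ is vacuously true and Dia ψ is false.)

Let φ = Dia not (r or not s). Evaluate φ at each world:
  a (successors {a}): φ is false.
  b (successors ∅): φ is false.
  c (successors {a, b, c}): φ is true.
For instance, at c:
  At c: Dia not (r or not s) requires not (r or not s) at some successor in {a, b, c}.
    not (r or not s) holds at b, so Dia not (r or not s) is true at c.
Satisfying worlds: {c}

c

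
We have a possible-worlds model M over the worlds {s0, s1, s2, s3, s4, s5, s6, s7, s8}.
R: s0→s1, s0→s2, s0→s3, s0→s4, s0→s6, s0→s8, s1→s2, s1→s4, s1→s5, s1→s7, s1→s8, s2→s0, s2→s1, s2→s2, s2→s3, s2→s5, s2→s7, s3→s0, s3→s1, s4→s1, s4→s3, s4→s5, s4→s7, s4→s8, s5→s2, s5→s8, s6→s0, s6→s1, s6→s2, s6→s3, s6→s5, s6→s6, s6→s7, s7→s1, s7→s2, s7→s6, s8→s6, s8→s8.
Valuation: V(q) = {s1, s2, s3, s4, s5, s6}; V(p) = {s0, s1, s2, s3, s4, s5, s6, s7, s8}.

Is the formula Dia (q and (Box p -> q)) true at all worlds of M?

Yes

Let φ = Dia (q and (Box p -> q)). Evaluate φ at each world:
  s0 (successors {s1, s2, s3, s4, s6, s8}): φ is true.
  s1 (successors {s2, s4, s5, s7, s8}): φ is true.
  s2 (successors {s0, s1, s2, s3, s5, s7}): φ is true.
  s3 (successors {s0, s1}): φ is true.
  s4 (successors {s1, s3, s5, s7, s8}): φ is true.
  s5 (successors {s2, s8}): φ is true.
  s6 (successors {s0, s1, s2, s3, s5, s6, s7}): φ is true.
  s7 (successors {s1, s2, s6}): φ is true.
  s8 (successors {s6, s8}): φ is true.
For instance, at s4:
  At s4: Dia (q and (Box p -> q)) requires q and (Box p -> q) at some successor in {s1, s3, s5, s7, s8}.
    q and (Box p -> q) holds at s1, so Dia (q and (Box p -> q)) is true at s4.
      At s1: q is true, Box p -> q is true, so q and (Box p -> q) is true.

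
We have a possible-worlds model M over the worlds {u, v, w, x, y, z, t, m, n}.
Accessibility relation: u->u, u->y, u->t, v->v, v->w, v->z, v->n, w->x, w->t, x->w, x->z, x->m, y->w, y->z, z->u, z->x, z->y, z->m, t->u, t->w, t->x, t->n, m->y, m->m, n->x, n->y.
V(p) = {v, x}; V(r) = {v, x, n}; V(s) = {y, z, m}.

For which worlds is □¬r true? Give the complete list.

Let φ = □¬r. Evaluate φ at each world:
  u (successors {u, y, t}): φ is true.
  v (successors {v, w, z, n}): φ is false.
  w (successors {x, t}): φ is false.
  x (successors {w, z, m}): φ is true.
  y (successors {w, z}): φ is true.
  z (successors {u, x, y, m}): φ is false.
  t (successors {u, w, x, n}): φ is false.
  m (successors {y, m}): φ is true.
  n (successors {x, y}): φ is false.
For instance, at t:
  At t: □¬r requires ¬r at every successor {u, w, x, n}.
    ¬r fails at x, so □¬r is false at t.
Satisfying worlds: {u, x, y, m}

u, x, y, m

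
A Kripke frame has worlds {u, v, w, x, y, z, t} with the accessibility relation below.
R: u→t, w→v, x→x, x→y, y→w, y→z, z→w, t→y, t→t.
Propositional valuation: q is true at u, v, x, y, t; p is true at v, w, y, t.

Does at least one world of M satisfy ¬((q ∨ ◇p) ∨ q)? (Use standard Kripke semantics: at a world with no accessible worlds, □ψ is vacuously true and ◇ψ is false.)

Recall that ◇ψ holds at a world iff ψ holds at some accessible world.
Let φ = ¬((q ∨ ◇p) ∨ q). Evaluate φ at each world:
  u (successors {t}): φ is false.
  v (successors ∅): φ is false.
  w (successors {v}): φ is false.
  x (successors {x, y}): φ is false.
  y (successors {w, z}): φ is false.
  z (successors {w}): φ is false.
  t (successors {y, t}): φ is false.
For instance, at z:
  At z: (q ∨ ◇p) ∨ q is true, so ¬((q ∨ ◇p) ∨ q) is false.
    At z: q ∨ ◇p is true, q is false, so (q ∨ ◇p) ∨ q is true.
      At z: q is false, ◇p is true, so q ∨ ◇p is true.

No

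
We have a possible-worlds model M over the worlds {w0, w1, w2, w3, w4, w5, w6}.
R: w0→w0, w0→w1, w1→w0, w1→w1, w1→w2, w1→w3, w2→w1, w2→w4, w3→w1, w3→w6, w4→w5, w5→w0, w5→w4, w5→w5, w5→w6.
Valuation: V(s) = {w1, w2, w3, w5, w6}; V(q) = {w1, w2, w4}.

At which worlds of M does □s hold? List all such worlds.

Let φ = □s. Evaluate φ at each world:
  w0 (successors {w0, w1}): φ is false.
  w1 (successors {w0, w1, w2, w3}): φ is false.
  w2 (successors {w1, w4}): φ is false.
  w3 (successors {w1, w6}): φ is true.
  w4 (successors {w5}): φ is true.
  w5 (successors {w0, w4, w5, w6}): φ is false.
  w6 (successors ∅): φ is true.
For instance, at w4:
  At w4: □s requires s at every successor {w5}.
    At w5: s is true.
  So □s is true at w4.
Satisfying worlds: {w3, w4, w6}

w3, w4, w6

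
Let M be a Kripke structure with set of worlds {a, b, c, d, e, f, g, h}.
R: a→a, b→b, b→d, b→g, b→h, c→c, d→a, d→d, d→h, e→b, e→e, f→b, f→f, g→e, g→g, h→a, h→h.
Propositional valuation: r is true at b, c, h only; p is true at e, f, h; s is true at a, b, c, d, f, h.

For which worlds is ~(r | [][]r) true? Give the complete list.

Recall that []ψ holds at a world iff ψ holds at every accessible world, and <>ψ holds iff ψ holds at some accessible world.
Let φ = ~(r | [][]r). Evaluate φ at each world:
  a (successors {a}): φ is true.
  b (successors {b, d, g, h}): φ is false.
  c (successors {c}): φ is false.
  d (successors {a, d, h}): φ is true.
  e (successors {b, e}): φ is true.
  f (successors {b, f}): φ is true.
  g (successors {e, g}): φ is true.
  h (successors {a, h}): φ is false.
For instance, at d:
  At d: r | [][]r is false, so ~(r | [][]r) is true.
    At d: r is false, [][]r is false, so r | [][]r is false.
      At d: [][]r requires []r at every successor {a, d, h}.
        []r fails at a, so [][]r is false at d.
Satisfying worlds: {a, d, e, f, g}

a, d, e, f, g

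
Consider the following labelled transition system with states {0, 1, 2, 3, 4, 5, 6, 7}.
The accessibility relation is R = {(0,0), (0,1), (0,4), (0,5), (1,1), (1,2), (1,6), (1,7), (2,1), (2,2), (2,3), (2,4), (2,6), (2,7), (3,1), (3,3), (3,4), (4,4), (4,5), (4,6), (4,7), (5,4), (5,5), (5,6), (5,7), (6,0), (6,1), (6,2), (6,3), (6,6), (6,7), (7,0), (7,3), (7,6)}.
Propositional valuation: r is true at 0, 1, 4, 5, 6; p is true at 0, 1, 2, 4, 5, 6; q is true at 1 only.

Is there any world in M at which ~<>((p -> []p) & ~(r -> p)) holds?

Recall that []ψ holds at a world iff ψ holds at every accessible world, and <>ψ holds iff ψ holds at some accessible world.
Let φ = ~<>((p -> []p) & ~(r -> p)). Evaluate φ at each world:
  0 (successors {0, 1, 4, 5}): φ is true.
  1 (successors {1, 2, 6, 7}): φ is true.
  2 (successors {1, 2, 3, 4, 6, 7}): φ is true.
  3 (successors {1, 3, 4}): φ is true.
  4 (successors {4, 5, 6, 7}): φ is true.
  5 (successors {4, 5, 6, 7}): φ is true.
  6 (successors {0, 1, 2, 3, 6, 7}): φ is true.
  7 (successors {0, 3, 6}): φ is true.
Detail at 0 (witness):
  At 0: <>((p -> []p) & ~(r -> p)) is false, so ~<>((p -> []p) & ~(r -> p)) is true.
    At 0: <>((p -> []p) & ~(r -> p)) requires (p -> []p) & ~(r -> p) at some successor in {0, 1, 4, 5}.
      At 0: (p -> []p) & ~(r -> p) is false.
      At 1: (p -> []p) & ~(r -> p) is false.
      At 4: (p -> []p) & ~(r -> p) is false.
      At 5: (p -> []p) & ~(r -> p) is false.
    So <>((p -> []p) & ~(r -> p)) is false at 0.

Yes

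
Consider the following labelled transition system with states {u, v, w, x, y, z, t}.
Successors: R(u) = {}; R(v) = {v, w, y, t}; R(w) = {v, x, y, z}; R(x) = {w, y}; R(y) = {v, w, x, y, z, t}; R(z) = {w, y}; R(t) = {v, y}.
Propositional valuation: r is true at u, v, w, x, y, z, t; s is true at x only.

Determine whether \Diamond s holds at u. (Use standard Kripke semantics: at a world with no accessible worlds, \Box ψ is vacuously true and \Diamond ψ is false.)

No

At u: no accessible worlds, so \Diamond s is false.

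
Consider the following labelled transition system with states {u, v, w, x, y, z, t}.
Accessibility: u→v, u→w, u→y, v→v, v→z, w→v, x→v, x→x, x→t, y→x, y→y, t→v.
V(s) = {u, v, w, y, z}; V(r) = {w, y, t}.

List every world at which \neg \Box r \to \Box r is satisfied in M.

z

Let φ = \neg \Box r \to \Box r. Evaluate φ at each world:
  u (successors {v, w, y}): φ is false.
  v (successors {v, z}): φ is false.
  w (successors {v}): φ is false.
  x (successors {v, x, t}): φ is false.
  y (successors {x, y}): φ is false.
  z (successors ∅): φ is true.
  t (successors {v}): φ is false.
For instance, at y:
  At y: \neg \Box r is true, \Box r is false, so \neg \Box r \to \Box r is false.
    At y: \Box r is false, so \neg \Box r is true.
      At y: \Box r requires r at every successor {x, y}.
        r fails at x, so \Box r is false at y.
    At y: \Box r requires r at every successor {x, y}.
      r fails at x, so \Box r is false at y.
Satisfying worlds: {z}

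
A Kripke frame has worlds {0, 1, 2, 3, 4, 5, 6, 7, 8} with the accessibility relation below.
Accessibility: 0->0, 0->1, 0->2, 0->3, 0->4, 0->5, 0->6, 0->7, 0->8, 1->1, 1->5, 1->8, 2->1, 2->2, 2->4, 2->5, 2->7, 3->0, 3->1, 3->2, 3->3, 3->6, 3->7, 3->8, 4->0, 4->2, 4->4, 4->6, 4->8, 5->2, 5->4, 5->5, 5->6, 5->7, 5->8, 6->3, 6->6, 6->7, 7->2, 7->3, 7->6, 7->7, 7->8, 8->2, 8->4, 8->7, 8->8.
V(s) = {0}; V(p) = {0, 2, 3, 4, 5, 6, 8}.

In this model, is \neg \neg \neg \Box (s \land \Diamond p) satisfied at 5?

At 5: \neg \neg \Box (s \land \Diamond p) is false, so \neg \neg \neg \Box (s \land \Diamond p) is true.
  At 5: \neg \Box (s \land \Diamond p) is true, so \neg \neg \Box (s \land \Diamond p) is false.
    At 5: \Box (s \land \Diamond p) is false, so \neg \Box (s \land \Diamond p) is true.
      At 5: \Box (s \land \Diamond p) requires s \land \Diamond p at every successor {2, 4, 5, 6, 7, 8}.
        s \land \Diamond p fails at 2, so \Box (s \land \Diamond p) is false at 5.

Yes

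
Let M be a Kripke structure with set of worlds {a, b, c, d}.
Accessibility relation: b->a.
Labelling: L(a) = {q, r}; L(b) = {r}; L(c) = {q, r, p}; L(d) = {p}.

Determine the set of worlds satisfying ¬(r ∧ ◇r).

a, c, d

Recall that ◇ψ holds at a world iff ψ holds at some accessible world.
Let φ = ¬(r ∧ ◇r). Evaluate φ at each world:
  a (successors ∅): φ is true.
  b (successors {a}): φ is false.
  c (successors ∅): φ is true.
  d (successors ∅): φ is true.
For instance, at b:
  At b: r ∧ ◇r is true, so ¬(r ∧ ◇r) is false.
    At b: r is true, ◇r is true, so r ∧ ◇r is true.
      At b: ◇r requires r at some successor in {a}.
        r holds at a, so ◇r is true at b.
Satisfying worlds: {a, c, d}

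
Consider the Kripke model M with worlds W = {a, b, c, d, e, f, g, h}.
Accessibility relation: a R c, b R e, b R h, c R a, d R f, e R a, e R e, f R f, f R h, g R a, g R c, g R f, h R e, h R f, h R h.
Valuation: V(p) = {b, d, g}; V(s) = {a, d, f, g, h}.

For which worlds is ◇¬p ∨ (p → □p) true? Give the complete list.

Let φ = ◇¬p ∨ (p → □p). Evaluate φ at each world:
  a (successors {c}): φ is true.
  b (successors {e, h}): φ is true.
  c (successors {a}): φ is true.
  d (successors {f}): φ is true.
  e (successors {a, e}): φ is true.
  f (successors {f, h}): φ is true.
  g (successors {a, c, f}): φ is true.
  h (successors {e, f, h}): φ is true.
For instance, at b:
  At b: ◇¬p is true, p → □p is false, so ◇¬p ∨ (p → □p) is true.
    At b: ◇¬p requires ¬p at some successor in {e, h}.
      ¬p holds at e, so ◇¬p is true at b.
    At b: p is true, □p is false, so p → □p is false.
      At b: □p requires p at every successor {e, h}.
        p fails at e, so □p is false at b.
Satisfying worlds: {a, b, c, d, e, f, g, h}

a, b, c, d, e, f, g, h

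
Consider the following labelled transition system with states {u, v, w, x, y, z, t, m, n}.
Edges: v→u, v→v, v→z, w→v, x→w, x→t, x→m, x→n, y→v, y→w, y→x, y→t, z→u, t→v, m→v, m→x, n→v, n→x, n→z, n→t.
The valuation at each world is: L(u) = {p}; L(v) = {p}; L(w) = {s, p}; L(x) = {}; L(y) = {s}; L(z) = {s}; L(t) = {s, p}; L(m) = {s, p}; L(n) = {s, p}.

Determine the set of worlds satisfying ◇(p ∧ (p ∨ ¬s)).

v, w, x, y, z, t, m, n

Let φ = ◇(p ∧ (p ∨ ¬s)). Evaluate φ at each world:
  u (successors ∅): φ is false.
  v (successors {u, v, z}): φ is true.
  w (successors {v}): φ is true.
  x (successors {w, t, m, n}): φ is true.
  y (successors {v, w, x, t}): φ is true.
  z (successors {u}): φ is true.
  t (successors {v}): φ is true.
  m (successors {v, x}): φ is true.
  n (successors {v, x, z, t}): φ is true.
For instance, at t:
  At t: ◇(p ∧ (p ∨ ¬s)) requires p ∧ (p ∨ ¬s) at some successor in {v}.
    p ∧ (p ∨ ¬s) holds at v, so ◇(p ∧ (p ∨ ¬s)) is true at t.
Satisfying worlds: {v, w, x, y, z, t, m, n}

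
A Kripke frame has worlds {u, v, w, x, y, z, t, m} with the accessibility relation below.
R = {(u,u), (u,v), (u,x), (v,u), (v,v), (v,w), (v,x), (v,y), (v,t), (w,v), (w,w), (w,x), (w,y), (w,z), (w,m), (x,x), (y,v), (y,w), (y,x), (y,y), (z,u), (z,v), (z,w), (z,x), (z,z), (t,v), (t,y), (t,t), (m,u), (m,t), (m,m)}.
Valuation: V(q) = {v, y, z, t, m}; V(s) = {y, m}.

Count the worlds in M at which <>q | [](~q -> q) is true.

7

Recall that []ψ holds at a world iff ψ holds at every accessible world, and <>ψ holds iff ψ holds at some accessible world.
Let φ = <>q | [](~q -> q). Evaluate φ at each world:
  u (successors {u, v, x}): φ is true.
  v (successors {u, v, w, x, y, t}): φ is true.
  w (successors {v, w, x, y, z, m}): φ is true.
  x (successors {x}): φ is false.
  y (successors {v, w, x, y}): φ is true.
  z (successors {u, v, w, x, z}): φ is true.
  t (successors {v, y, t}): φ is true.
  m (successors {u, t, m}): φ is true.
For instance, at y:
  At y: <>q is true, [](~q -> q) is false, so <>q | [](~q -> q) is true.
    At y: <>q requires q at some successor in {v, w, x, y}.
      q holds at v, so <>q is true at y.
    At y: [](~q -> q) requires ~q -> q at every successor {v, w, x, y}.
      ~q -> q fails at w, so [](~q -> q) is false at y.
Satisfying worlds: {u, v, w, y, z, t, m}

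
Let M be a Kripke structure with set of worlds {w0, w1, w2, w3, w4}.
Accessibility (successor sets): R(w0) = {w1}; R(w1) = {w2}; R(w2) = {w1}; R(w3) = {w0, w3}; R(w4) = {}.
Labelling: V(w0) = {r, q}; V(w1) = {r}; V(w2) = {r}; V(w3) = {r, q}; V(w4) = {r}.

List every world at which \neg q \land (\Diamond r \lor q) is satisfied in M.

w1, w2

Let φ = \neg q \land (\Diamond r \lor q). Evaluate φ at each world:
  w0 (successors {w1}): φ is false.
  w1 (successors {w2}): φ is true.
  w2 (successors {w1}): φ is true.
  w3 (successors {w0, w3}): φ is false.
  w4 (successors ∅): φ is false.
For instance, at w1:
  At w1: \neg q is true, \Diamond r \lor q is true, so \neg q \land (\Diamond r \lor q) is true.
    At w1: \Diamond r is true, q is false, so \Diamond r \lor q is true.
      At w1: \Diamond r requires r at some successor in {w2}.
        r holds at w2, so \Diamond r is true at w1.
Satisfying worlds: {w1, w2}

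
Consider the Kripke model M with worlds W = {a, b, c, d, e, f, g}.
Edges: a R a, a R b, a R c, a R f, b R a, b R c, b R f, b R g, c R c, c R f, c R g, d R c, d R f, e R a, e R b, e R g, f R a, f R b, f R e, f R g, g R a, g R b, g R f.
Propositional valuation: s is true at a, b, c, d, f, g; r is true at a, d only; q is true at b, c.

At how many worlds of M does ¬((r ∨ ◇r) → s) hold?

Recall that ◇ψ holds at a world iff ψ holds at some accessible world.
Let φ = ¬((r ∨ ◇r) → s). Evaluate φ at each world:
  a (successors {a, b, c, f}): φ is false.
  b (successors {a, c, f, g}): φ is false.
  c (successors {c, f, g}): φ is false.
  d (successors {c, f}): φ is false.
  e (successors {a, b, g}): φ is true.
  f (successors {a, b, e, g}): φ is false.
  g (successors {a, b, f}): φ is false.
For instance, at b:
  At b: (r ∨ ◇r) → s is true, so ¬((r ∨ ◇r) → s) is false.
    At b: r ∨ ◇r is true, s is true, so (r ∨ ◇r) → s is true.
      At b: r is false, ◇r is true, so r ∨ ◇r is true.
Satisfying worlds: {e}

1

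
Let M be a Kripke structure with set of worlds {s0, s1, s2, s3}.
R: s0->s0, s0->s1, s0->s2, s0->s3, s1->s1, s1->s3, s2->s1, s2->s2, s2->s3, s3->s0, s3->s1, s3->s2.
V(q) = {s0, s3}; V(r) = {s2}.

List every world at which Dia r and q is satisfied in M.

Recall that Dia ψ holds at a world iff ψ holds at some accessible world.
Let φ = Dia r and q. Evaluate φ at each world:
  s0 (successors {s0, s1, s2, s3}): φ is true.
  s1 (successors {s1, s3}): φ is false.
  s2 (successors {s1, s2, s3}): φ is false.
  s3 (successors {s0, s1, s2}): φ is true.
For instance, at s0:
  At s0: Dia r is true, q is true, so Dia r and q is true.
    At s0: Dia r requires r at some successor in {s0, s1, s2, s3}.
      r holds at s2, so Dia r is true at s0.
Satisfying worlds: {s0, s3}

s0, s3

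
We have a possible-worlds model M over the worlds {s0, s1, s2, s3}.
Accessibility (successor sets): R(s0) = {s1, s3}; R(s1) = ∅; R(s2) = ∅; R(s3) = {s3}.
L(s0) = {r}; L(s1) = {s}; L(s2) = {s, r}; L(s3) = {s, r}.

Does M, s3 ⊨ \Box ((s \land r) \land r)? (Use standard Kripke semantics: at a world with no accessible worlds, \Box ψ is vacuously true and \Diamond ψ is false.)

At s3: \Box ((s \land r) \land r) requires (s \land r) \land r at every successor {s3}.
  At s3: (s \land r) \land r is true.
So \Box ((s \land r) \land r) is true at s3.

Yes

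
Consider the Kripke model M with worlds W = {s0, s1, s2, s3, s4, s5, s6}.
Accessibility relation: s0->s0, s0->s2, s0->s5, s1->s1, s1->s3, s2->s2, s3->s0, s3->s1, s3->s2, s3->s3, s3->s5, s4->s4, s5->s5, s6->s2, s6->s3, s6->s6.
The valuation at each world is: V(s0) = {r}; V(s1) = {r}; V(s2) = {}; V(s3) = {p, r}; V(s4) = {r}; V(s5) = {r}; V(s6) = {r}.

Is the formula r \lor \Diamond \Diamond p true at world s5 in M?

At s5: r is true, \Diamond \Diamond p is false, so r \lor \Diamond \Diamond p is true.
  At s5: \Diamond \Diamond p requires \Diamond p at some successor in {s5}.
    At s5: \Diamond p is false.
  So \Diamond \Diamond p is false at s5.

Yes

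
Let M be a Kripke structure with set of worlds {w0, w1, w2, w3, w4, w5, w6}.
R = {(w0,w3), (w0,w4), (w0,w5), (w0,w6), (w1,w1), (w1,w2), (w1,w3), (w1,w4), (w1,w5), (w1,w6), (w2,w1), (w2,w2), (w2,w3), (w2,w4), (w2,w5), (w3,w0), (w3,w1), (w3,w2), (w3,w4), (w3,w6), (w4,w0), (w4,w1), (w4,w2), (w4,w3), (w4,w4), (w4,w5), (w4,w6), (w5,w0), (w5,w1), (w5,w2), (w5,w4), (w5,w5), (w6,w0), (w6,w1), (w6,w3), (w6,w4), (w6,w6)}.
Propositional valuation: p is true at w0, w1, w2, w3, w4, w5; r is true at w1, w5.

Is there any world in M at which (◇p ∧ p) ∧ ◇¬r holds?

Yes

Recall that ◇ψ holds at a world iff ψ holds at some accessible world.
Let φ = (◇p ∧ p) ∧ ◇¬r. Evaluate φ at each world:
  w0 (successors {w3, w4, w5, w6}): φ is true.
  w1 (successors {w1, w2, w3, w4, w5, w6}): φ is true.
  w2 (successors {w1, w2, w3, w4, w5}): φ is true.
  w3 (successors {w0, w1, w2, w4, w6}): φ is true.
  w4 (successors {w0, w1, w2, w3, w4, w5, w6}): φ is true.
  w5 (successors {w0, w1, w2, w4, w5}): φ is true.
  w6 (successors {w0, w1, w3, w4, w6}): φ is false.
Detail at w0 (witness):
  At w0: ◇p ∧ p is true, ◇¬r is true, so (◇p ∧ p) ∧ ◇¬r is true.
    At w0: ◇p is true, p is true, so ◇p ∧ p is true.
      At w0: ◇p requires p at some successor in {w3, w4, w5, w6}.
        p holds at w3, so ◇p is true at w0.
    At w0: ◇¬r requires ¬r at some successor in {w3, w4, w5, w6}.
      ¬r holds at w3, so ◇¬r is true at w0.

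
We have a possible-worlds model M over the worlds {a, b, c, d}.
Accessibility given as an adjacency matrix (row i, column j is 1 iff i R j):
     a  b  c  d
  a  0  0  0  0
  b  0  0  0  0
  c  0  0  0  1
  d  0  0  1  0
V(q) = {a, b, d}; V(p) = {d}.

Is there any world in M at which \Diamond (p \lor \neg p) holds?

Yes

Recall that \Diamond ψ holds at a world iff ψ holds at some accessible world.
Let φ = \Diamond (p \lor \neg p). Evaluate φ at each world:
  a (successors ∅): φ is false.
  b (successors ∅): φ is false.
  c (successors {d}): φ is true.
  d (successors {c}): φ is true.
Detail at c (witness):
  At c: \Diamond (p \lor \neg p) requires p \lor \neg p at some successor in {d}.
    p \lor \neg p holds at d, so \Diamond (p \lor \neg p) is true at c.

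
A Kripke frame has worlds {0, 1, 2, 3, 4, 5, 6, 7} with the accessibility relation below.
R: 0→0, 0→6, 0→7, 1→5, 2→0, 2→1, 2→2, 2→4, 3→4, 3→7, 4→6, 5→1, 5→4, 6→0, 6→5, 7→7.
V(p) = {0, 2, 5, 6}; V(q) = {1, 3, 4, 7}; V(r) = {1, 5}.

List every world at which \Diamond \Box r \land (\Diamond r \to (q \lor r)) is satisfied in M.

5

Recall that \Box ψ holds at a world iff ψ holds at every accessible world, and \Diamond ψ holds iff ψ holds at some accessible world.
Let φ = \Diamond \Box r \land (\Diamond r \to (q \lor r)). Evaluate φ at each world:
  0 (successors {0, 6, 7}): φ is false.
  1 (successors {5}): φ is false.
  2 (successors {0, 1, 2, 4}): φ is false.
  3 (successors {4, 7}): φ is false.
  4 (successors {6}): φ is false.
  5 (successors {1, 4}): φ is true.
  6 (successors {0, 5}): φ is false.
  7 (successors {7}): φ is false.
For instance, at 4:
  At 4: \Diamond \Box r is false, \Diamond r \to (q \lor r) is true, so \Diamond \Box r \land (\Diamond r \to (q \lor r)) is false.
    At 4: \Diamond \Box r requires \Box r at some successor in {6}.
      At 6: \Box r is false.
    So \Diamond \Box r is false at 4.
    At 4: \Diamond r is false, q \lor r is true, so \Diamond r \to (q \lor r) is true.
      At 4: \Diamond r requires r at some successor in {6}.
        At 6: r is false.
      So \Diamond r is false at 4.
Satisfying worlds: {5}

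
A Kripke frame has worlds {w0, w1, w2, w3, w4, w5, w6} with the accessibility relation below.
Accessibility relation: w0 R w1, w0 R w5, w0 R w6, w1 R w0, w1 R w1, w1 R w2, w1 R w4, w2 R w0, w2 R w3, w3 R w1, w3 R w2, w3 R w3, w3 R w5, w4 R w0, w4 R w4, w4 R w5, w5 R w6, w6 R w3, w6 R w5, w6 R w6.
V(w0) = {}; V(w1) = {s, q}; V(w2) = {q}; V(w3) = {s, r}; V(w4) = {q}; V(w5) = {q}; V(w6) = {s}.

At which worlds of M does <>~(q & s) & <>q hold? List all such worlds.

w0, w1, w3, w4, w6

Let φ = <>~(q & s) & <>q. Evaluate φ at each world:
  w0 (successors {w1, w5, w6}): φ is true.
  w1 (successors {w0, w1, w2, w4}): φ is true.
  w2 (successors {w0, w3}): φ is false.
  w3 (successors {w1, w2, w3, w5}): φ is true.
  w4 (successors {w0, w4, w5}): φ is true.
  w5 (successors {w6}): φ is false.
  w6 (successors {w3, w5, w6}): φ is true.
For instance, at w1:
  At w1: <>~(q & s) is true, <>q is true, so <>~(q & s) & <>q is true.
    At w1: <>~(q & s) requires ~(q & s) at some successor in {w0, w1, w2, w4}.
      ~(q & s) holds at w0, so <>~(q & s) is true at w1.
    At w1: <>q requires q at some successor in {w0, w1, w2, w4}.
      q holds at w1, so <>q is true at w1.
Satisfying worlds: {w0, w1, w3, w4, w6}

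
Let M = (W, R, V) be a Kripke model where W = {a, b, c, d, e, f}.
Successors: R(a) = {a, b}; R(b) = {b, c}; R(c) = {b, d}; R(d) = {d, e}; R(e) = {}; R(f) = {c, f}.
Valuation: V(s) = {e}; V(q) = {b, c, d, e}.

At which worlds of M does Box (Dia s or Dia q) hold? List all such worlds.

Recall that Box ψ holds at a world iff ψ holds at every accessible world, and Dia ψ holds iff ψ holds at some accessible world.
Let φ = Box (Dia s or Dia q). Evaluate φ at each world:
  a (successors {a, b}): φ is true.
  b (successors {b, c}): φ is true.
  c (successors {b, d}): φ is true.
  d (successors {d, e}): φ is false.
  e (successors ∅): φ is true.
  f (successors {c, f}): φ is true.
For instance, at d:
  At d: Box (Dia s or Dia q) requires Dia s or Dia q at every successor {d, e}.
    Dia s or Dia q fails at e, so Box (Dia s or Dia q) is false at d.
      At e: Dia s is false, Dia q is false, so Dia s or Dia q is false.
Satisfying worlds: {a, b, c, e, f}

a, b, c, e, f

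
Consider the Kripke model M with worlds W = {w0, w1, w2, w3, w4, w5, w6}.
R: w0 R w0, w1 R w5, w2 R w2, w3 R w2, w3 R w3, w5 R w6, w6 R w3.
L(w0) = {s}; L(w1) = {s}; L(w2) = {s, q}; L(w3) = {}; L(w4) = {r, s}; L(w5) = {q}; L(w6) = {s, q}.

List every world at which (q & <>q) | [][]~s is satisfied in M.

Let φ = (q & <>q) | [][]~s. Evaluate φ at each world:
  w0 (successors {w0}): φ is false.
  w1 (successors {w5}): φ is false.
  w2 (successors {w2}): φ is true.
  w3 (successors {w2, w3}): φ is false.
  w4 (successors ∅): φ is true.
  w5 (successors {w6}): φ is true.
  w6 (successors {w3}): φ is false.
For instance, at w6:
  At w6: q & <>q is false, [][]~s is false, so (q & <>q) | [][]~s is false.
    At w6: q is true, <>q is false, so q & <>q is false.
      At w6: <>q requires q at some successor in {w3}.
        At w3: q is false.
      So <>q is false at w6.
    At w6: [][]~s requires []~s at every successor {w3}.
      []~s fails at w3, so [][]~s is false at w6.
Satisfying worlds: {w2, w4, w5}

w2, w4, w5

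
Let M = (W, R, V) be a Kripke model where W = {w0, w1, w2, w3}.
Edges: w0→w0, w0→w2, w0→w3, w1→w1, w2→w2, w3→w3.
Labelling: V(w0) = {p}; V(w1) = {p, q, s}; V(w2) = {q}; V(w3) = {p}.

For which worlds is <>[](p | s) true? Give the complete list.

w0, w1, w3

Let φ = <>[](p | s). Evaluate φ at each world:
  w0 (successors {w0, w2, w3}): φ is true.
  w1 (successors {w1}): φ is true.
  w2 (successors {w2}): φ is false.
  w3 (successors {w3}): φ is true.
For instance, at w0:
  At w0: <>[](p | s) requires [](p | s) at some successor in {w0, w2, w3}.
    [](p | s) holds at w3, so <>[](p | s) is true at w0.
      At w3: [](p | s) requires p | s at every successor {w3}.
        At w3: p | s is true.
      So [](p | s) is true at w3.
Satisfying worlds: {w0, w1, w3}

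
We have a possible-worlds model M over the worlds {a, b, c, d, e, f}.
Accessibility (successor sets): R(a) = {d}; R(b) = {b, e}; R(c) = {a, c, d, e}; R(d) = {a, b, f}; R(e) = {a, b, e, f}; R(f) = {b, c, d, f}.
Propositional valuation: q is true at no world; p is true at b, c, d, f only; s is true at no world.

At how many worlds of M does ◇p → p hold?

4

Let φ = ◇p → p. Evaluate φ at each world:
  a (successors {d}): φ is false.
  b (successors {b, e}): φ is true.
  c (successors {a, c, d, e}): φ is true.
  d (successors {a, b, f}): φ is true.
  e (successors {a, b, e, f}): φ is false.
  f (successors {b, c, d, f}): φ is true.
For instance, at a:
  At a: ◇p is true, p is false, so ◇p → p is false.
    At a: ◇p requires p at some successor in {d}.
      p holds at d, so ◇p is true at a.
Satisfying worlds: {b, c, d, f}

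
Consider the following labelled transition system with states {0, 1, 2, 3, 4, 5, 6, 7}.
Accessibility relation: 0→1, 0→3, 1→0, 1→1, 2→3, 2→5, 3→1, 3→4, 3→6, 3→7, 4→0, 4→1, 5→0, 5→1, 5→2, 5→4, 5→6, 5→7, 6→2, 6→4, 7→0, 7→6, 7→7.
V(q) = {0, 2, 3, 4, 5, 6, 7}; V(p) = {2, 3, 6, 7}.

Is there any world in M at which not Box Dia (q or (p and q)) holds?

Let φ = not Box Dia (q or (p and q)). Evaluate φ at each world:
  0 (successors {1, 3}): φ is false.
  1 (successors {0, 1}): φ is false.
  2 (successors {3, 5}): φ is false.
  3 (successors {1, 4, 6, 7}): φ is false.
  4 (successors {0, 1}): φ is false.
  5 (successors {0, 1, 2, 4, 6, 7}): φ is false.
  6 (successors {2, 4}): φ is false.
  7 (successors {0, 6, 7}): φ is false.
For instance, at 6:
  At 6: Box Dia (q or (p and q)) is true, so not Box Dia (q or (p and q)) is false.
    At 6: Box Dia (q or (p and q)) requires Dia (q or (p and q)) at every successor {2, 4}.
      At 2: Dia (q or (p and q)) is true.
      At 4: Dia (q or (p and q)) is true.
    So Box Dia (q or (p and q)) is true at 6.

No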